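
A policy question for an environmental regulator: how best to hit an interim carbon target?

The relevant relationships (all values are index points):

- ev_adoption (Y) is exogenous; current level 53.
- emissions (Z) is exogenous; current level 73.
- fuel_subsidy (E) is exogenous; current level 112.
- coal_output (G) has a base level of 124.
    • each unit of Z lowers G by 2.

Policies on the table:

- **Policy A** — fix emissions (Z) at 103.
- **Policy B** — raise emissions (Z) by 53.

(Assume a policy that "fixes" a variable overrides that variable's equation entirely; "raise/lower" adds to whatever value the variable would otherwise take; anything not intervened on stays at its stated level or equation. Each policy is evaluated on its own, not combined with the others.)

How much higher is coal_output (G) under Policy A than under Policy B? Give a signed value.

46

Policy A (Z := 103):
  Z = 103
  G = 124 − 2·103 = -82
Policy B (Z + 53):
  Z = 73 + 53 = 126
  G = 124 − 2·126 = -128
G: -82 − (-128) = 46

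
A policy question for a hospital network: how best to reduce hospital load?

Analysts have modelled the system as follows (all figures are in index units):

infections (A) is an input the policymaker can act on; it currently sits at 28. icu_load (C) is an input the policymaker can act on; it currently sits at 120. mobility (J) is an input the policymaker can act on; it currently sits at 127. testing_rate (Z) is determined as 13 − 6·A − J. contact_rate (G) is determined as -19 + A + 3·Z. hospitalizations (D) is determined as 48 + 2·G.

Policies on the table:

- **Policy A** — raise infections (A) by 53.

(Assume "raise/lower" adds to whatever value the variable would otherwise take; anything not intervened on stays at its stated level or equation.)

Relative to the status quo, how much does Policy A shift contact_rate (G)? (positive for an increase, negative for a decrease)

-901

Baseline:
  A = 28
  J = 127
  Z = 13 − 6·28 − 127 = -282
  G = -19 + 28 + 3·(-282) = -837
Policy A (A + 53):
  A = 28 + 53 = 81
  J = 127
  Z = 13 − 6·81 − 127 = -600
  G = -19 + 81 + 3·(-600) = -1738
Change in G: -1738 − (-837) = -901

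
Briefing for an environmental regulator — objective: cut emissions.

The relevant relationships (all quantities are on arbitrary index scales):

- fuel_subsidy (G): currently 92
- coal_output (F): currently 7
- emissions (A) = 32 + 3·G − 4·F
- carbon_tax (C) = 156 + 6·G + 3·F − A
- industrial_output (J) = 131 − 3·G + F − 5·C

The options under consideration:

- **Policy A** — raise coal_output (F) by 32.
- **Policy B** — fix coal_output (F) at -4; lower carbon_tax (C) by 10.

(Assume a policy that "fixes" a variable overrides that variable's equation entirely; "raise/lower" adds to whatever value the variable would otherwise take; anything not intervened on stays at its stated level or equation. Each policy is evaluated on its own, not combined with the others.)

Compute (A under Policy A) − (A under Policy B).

Policy A (F + 32):
  G = 92
  F = 7 + 32 = 39
  A = 32 + 3·92 − 4·39 = 152
Policy B (F := -4, C − 10):
  G = 92
  F = -4
  A = 32 + 3·92 − 4·(-4) = 324
A: 152 − 324 = -172

-172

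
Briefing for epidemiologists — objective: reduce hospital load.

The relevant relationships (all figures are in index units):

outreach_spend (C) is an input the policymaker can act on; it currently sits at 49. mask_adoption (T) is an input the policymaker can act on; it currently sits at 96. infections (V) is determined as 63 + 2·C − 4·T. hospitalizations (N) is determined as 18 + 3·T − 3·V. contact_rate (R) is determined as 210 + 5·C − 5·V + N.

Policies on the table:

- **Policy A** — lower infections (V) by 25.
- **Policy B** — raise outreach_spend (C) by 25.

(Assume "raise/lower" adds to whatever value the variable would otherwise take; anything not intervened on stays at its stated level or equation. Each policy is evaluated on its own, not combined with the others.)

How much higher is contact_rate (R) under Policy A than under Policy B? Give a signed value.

475

Policy A (V − 25):
  C = 49
  T = 96
  V = 63 + 2·49 − 4·96 (−25 from intervention) = -248
  N = 18 + 3·96 − 3·(-248) = 1050
  R = 210 + 5·49 − 5·(-248) + 1050 = 2745
Policy B (C + 25):
  C = 49 + 25 = 74
  T = 96
  V = 63 + 2·74 − 4·96 = -173
  N = 18 + 3·96 − 3·(-173) = 825
  R = 210 + 5·74 − 5·(-173) + 825 = 2270
R: 2745 − 2270 = 475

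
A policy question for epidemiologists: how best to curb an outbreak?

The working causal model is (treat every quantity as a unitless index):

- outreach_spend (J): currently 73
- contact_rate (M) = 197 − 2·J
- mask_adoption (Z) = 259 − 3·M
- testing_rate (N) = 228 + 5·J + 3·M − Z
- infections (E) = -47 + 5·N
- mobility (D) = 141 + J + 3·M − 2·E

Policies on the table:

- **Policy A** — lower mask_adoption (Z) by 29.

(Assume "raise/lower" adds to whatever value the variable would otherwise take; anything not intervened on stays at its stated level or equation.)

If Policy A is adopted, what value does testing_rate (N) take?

669

Policy A (Z − 29):
  J = 73
  M = 197 − 2·73 = 51
  Z = 259 − 3·51 (−29 from intervention) = 77
  N = 228 + 5·73 + 3·51 − 77 = 669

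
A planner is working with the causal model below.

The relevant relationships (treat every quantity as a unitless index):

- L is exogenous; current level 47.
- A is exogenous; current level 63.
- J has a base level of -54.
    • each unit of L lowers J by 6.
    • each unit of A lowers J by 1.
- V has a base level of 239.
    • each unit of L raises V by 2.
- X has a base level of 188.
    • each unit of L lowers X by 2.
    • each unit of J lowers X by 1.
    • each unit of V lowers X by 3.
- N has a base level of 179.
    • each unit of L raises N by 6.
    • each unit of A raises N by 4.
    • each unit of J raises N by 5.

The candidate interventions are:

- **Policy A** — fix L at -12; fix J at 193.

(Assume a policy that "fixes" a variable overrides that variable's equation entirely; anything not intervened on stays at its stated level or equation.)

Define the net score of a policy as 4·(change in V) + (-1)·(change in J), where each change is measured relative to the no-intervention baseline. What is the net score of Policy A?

Baseline:
  L = 47
  A = 63
  J = -54 − 6·47 − 63 = -399
  V = 239 + 2·47 = 333
Policy A (L := -12, J := 193):
  L = -12
  A = 63
  J = 193
  V = 239 + 2·(-12) = 215
ΔV = 215 − 333 = -118; ΔJ = 193 − (-399) = 592
Score = 4·(-118) + (-1)·592 = -1064

-1064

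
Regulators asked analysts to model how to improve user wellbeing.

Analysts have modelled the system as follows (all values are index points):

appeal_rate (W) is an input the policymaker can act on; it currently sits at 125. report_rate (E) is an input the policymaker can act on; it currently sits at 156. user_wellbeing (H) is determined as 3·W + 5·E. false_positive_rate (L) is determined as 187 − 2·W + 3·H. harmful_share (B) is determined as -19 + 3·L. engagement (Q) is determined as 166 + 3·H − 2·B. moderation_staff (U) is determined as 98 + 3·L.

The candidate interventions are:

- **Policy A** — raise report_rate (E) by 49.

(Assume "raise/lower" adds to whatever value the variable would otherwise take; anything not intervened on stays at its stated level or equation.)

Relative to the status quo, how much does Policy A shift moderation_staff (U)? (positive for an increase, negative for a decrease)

2205

Baseline:
  W = 125
  E = 156
  H = 0 + 3·125 + 5·156 = 1155
  L = 187 − 2·125 + 3·1155 = 3402
  U = 98 + 3·3402 = 10304
Policy A (E + 49):
  W = 125
  E = 156 + 49 = 205
  H = 0 + 3·125 + 5·205 = 1400
  L = 187 − 2·125 + 3·1400 = 4137
  U = 98 + 3·4137 = 12509
Change in U: 12509 − 10304 = 2205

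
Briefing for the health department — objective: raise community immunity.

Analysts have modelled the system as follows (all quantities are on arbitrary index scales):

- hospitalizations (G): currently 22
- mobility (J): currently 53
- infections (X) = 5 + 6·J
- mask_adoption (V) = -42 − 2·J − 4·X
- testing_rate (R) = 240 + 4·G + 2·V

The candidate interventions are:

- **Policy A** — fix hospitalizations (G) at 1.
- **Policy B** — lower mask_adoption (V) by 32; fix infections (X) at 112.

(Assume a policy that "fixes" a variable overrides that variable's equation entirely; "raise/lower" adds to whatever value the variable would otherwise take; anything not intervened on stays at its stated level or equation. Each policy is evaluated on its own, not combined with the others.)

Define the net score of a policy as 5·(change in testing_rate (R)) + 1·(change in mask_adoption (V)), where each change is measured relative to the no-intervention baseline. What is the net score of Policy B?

8932

Baseline:
  G = 22
  J = 53
  X = 5 + 6·53 = 323
  V = -42 − 2·53 − 4·323 = -1440
  R = 240 + 4·22 + 2·(-1440) = -2552
Policy B (V − 32, X := 112):
  G = 22
  J = 53
  X = 112
  V = -42 − 2·53 − 4·112 (−32 from intervention) = -628
  R = 240 + 4·22 + 2·(-628) = -928
ΔR = -928 − (-2552) = 1624; ΔV = -628 − (-1440) = 812
Score = 5·1624 + 1·812 = 8932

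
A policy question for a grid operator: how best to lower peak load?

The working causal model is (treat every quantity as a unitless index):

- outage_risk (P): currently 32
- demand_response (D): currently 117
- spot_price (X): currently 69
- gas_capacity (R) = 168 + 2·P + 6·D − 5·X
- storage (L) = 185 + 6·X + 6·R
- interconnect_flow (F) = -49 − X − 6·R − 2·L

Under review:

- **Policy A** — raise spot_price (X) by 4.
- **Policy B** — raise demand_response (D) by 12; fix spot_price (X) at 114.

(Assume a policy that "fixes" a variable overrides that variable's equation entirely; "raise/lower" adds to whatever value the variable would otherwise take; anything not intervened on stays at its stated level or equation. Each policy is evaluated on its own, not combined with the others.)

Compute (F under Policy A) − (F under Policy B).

-1861

Policy A (X + 4):
  P = 32
  D = 117
  X = 69 + 4 = 73
  R = 168 + 2·32 + 6·117 − 5·73 = 569
  L = 185 + 6·73 + 6·569 = 4037
  F = -49 − 73 − 6·569 − 2·4037 = -11610
Policy B (D + 12, X := 114):
  P = 32
  D = 117 + 12 = 129
  X = 114
  R = 168 + 2·32 + 6·129 − 5·114 = 436
  L = 185 + 6·114 + 6·436 = 3485
  F = -49 − 114 − 6·436 − 2·3485 = -9749
F: -11610 − (-9749) = -1861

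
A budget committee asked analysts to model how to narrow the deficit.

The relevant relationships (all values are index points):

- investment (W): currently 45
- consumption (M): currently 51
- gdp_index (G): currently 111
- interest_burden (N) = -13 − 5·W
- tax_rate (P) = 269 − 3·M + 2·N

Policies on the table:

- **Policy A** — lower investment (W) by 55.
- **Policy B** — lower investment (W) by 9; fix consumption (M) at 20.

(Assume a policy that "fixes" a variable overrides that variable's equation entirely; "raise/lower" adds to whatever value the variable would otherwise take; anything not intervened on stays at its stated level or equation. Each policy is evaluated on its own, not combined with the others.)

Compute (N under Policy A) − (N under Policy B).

Policy A (W − 55):
  W = 45 − 55 = -10
  N = -13 − 5·(-10) = 37
Policy B (W − 9, M := 20):
  W = 45 − 9 = 36
  N = -13 − 5·36 = -193
N: 37 − (-193) = 230

230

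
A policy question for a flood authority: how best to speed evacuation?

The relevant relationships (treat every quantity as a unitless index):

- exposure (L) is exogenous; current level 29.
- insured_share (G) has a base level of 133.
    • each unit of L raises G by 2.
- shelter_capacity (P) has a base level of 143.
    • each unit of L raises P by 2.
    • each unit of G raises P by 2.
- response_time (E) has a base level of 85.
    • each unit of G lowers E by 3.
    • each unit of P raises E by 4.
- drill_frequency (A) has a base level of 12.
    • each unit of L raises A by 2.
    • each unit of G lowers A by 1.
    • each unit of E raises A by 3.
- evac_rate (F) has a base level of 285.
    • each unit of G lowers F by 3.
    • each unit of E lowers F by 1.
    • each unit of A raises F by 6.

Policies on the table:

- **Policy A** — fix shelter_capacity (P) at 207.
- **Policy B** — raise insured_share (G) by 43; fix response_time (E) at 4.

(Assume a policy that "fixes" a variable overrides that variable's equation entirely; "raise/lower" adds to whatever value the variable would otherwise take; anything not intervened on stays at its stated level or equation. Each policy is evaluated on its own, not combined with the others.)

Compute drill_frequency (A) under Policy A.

Policy A (P := 207):
  L = 29
  G = 133 + 2·29 = 191
  P = 207
  E = 85 − 3·191 + 4·207 = 340
  A = 12 + 2·29 − 191 + 3·340 = 899

899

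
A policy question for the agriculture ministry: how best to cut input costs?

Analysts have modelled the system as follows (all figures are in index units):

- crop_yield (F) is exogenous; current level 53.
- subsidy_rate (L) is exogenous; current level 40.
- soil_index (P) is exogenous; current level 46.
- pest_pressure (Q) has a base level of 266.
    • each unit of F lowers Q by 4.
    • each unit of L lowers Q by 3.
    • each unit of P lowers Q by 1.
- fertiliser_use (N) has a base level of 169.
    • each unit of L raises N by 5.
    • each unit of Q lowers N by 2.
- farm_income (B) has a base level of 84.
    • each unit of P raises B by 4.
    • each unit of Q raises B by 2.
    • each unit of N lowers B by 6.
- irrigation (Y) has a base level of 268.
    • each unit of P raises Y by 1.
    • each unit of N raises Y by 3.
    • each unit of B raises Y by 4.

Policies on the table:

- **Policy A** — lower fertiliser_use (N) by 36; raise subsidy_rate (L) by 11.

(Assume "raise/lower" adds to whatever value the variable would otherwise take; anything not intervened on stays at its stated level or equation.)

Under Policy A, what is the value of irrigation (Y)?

-14012

Policy A (N − 36, L + 11):
  F = 53
  L = 40 + 11 = 51
  P = 46
  Q = 266 − 4·53 − 3·51 − 46 = -145
  N = 169 + 5·51 − 2·(-145) (−36 from intervention) = 678
  B = 84 + 4·46 + 2·(-145) − 6·678 = -4090
  Y = 268 + 46 + 3·678 + 4·(-4090) = -14012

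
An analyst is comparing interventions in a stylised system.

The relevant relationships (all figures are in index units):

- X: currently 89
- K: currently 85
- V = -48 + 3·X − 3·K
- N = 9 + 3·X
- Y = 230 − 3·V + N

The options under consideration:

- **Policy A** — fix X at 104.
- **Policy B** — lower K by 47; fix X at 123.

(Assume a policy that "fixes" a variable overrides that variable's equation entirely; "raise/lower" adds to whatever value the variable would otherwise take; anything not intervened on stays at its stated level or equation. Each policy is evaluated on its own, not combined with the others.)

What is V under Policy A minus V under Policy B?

-198

Policy A (X := 104):
  X = 104
  K = 85
  V = -48 + 3·104 − 3·85 = 9
Policy B (K − 47, X := 123):
  X = 123
  K = 85 − 47 = 38
  V = -48 + 3·123 − 3·38 = 207
V: 9 − 207 = -198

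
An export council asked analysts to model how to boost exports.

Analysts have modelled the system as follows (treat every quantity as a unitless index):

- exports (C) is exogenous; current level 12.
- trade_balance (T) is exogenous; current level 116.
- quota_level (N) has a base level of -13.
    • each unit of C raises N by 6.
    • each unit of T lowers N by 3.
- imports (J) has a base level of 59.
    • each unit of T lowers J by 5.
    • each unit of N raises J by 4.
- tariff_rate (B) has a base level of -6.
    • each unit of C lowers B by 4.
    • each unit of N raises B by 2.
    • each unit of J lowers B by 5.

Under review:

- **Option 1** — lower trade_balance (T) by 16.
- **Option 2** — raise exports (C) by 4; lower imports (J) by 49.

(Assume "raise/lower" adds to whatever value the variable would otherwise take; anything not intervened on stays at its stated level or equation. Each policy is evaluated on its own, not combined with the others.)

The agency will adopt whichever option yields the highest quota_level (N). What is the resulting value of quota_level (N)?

-241

Option 1 (T − 16):
  C = 12
  T = 116 − 16 = 100
  N = -13 + 6·12 − 3·100 = -241
Option 2 (C + 4, J − 49):
  C = 12 + 4 = 16
  T = 116
  N = -13 + 6·16 − 3·116 = -265
Comparing — Option 1: N=-241, Option 2: N=-265. Highest is -241 (Option 1).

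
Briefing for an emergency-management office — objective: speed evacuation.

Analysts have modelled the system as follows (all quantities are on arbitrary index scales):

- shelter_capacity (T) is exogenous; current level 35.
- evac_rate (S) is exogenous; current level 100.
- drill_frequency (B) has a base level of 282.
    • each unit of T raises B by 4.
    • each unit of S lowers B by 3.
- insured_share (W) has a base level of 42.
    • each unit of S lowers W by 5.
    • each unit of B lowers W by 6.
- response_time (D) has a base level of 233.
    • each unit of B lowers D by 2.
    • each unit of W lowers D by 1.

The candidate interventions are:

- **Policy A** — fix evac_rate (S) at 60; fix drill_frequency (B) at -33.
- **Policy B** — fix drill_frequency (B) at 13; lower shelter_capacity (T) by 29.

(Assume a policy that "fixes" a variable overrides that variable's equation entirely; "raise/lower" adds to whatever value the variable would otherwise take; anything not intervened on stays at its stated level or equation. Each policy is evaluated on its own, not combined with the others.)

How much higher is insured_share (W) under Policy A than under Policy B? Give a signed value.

476

Policy A (S := 60, B := -33):
  T = 35
  S = 60
  B = -33
  W = 42 − 5·60 − 6·(-33) = -60
Policy B (B := 13, T − 29):
  T = 35 − 29 = 6
  S = 100
  B = 13
  W = 42 − 5·100 − 6·13 = -536
W: -60 − (-536) = 476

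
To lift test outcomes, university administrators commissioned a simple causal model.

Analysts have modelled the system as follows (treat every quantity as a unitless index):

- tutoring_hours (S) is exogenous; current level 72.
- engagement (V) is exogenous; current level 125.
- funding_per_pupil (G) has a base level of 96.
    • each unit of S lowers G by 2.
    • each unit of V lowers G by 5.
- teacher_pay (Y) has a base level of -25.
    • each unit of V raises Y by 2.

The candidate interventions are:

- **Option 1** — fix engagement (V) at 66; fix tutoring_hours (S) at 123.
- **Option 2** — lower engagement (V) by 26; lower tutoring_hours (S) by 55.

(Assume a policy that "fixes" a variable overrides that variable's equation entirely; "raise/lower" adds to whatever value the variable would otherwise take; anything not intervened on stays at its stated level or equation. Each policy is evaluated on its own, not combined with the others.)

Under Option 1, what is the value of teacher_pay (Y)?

Option 1 (V := 66, S := 123):
  V = 66
  Y = -25 + 2·66 = 107

107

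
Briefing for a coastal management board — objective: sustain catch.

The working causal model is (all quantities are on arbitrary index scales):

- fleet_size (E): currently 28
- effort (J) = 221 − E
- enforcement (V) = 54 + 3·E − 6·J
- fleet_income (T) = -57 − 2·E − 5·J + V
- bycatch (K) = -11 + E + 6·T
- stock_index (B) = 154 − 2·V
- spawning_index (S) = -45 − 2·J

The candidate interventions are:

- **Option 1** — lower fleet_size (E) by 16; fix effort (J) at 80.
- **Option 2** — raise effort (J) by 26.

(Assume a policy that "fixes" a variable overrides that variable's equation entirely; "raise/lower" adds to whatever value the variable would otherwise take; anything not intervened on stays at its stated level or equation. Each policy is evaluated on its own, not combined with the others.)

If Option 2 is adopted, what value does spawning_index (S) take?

-483

Option 2 (J + 26):
  E = 28
  J = 221 − 28 (+26 from intervention) = 219
  S = -45 − 2·219 = -483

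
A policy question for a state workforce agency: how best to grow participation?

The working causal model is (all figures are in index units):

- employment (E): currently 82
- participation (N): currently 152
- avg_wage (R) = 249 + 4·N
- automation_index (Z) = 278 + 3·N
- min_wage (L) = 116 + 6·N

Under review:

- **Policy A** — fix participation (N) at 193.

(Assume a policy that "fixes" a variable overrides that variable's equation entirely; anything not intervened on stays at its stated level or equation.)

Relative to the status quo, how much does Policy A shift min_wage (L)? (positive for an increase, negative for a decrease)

Baseline:
  N = 152
  L = 116 + 6·152 = 1028
Policy A (N := 193):
  N = 193
  L = 116 + 6·193 = 1274
Change in L: 1274 − 1028 = 246

246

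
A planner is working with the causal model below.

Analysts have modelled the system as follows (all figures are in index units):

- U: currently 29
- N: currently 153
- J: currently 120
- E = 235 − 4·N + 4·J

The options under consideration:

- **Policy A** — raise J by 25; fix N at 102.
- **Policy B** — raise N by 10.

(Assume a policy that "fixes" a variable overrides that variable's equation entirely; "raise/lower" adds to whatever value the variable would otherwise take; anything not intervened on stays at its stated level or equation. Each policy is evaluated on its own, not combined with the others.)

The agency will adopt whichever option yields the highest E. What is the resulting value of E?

407

Policy A (J + 25, N := 102):
  N = 102
  J = 120 + 25 = 145
  E = 235 − 4·102 + 4·145 = 407
Policy B (N + 10):
  N = 153 + 10 = 163
  J = 120
  E = 235 − 4·163 + 4·120 = 63
Comparing — Policy A: E=407, Policy B: E=63. Highest is 407 (Policy A).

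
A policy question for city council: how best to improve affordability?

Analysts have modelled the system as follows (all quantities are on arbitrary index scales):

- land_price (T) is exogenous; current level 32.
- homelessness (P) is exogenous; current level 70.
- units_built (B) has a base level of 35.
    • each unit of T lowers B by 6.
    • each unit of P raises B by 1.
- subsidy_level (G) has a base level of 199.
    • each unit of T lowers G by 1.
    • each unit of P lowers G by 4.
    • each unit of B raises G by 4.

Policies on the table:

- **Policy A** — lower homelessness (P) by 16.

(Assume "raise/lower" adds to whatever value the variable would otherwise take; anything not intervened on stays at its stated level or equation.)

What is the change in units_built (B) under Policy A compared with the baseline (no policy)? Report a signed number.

-16

Baseline:
  T = 32
  P = 70
  B = 35 − 6·32 + 70 = -87
Policy A (P − 16):
  T = 32
  P = 70 − 16 = 54
  B = 35 − 6·32 + 54 = -103
Change in B: -103 − (-87) = -16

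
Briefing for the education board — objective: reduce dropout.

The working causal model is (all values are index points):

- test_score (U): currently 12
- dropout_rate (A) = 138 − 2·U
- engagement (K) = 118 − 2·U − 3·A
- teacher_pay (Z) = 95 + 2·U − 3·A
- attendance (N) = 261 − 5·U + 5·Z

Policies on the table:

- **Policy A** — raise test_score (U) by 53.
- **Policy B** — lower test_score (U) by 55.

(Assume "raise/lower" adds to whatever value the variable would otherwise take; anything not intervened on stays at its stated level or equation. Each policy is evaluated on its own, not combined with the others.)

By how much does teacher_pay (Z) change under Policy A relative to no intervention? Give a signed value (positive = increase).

Baseline:
  U = 12
  A = 138 − 2·12 = 114
  Z = 95 + 2·12 − 3·114 = -223
Policy A (U + 53):
  U = 12 + 53 = 65
  A = 138 − 2·65 = 8
  Z = 95 + 2·65 − 3·8 = 201
Change in Z: 201 − (-223) = 424

424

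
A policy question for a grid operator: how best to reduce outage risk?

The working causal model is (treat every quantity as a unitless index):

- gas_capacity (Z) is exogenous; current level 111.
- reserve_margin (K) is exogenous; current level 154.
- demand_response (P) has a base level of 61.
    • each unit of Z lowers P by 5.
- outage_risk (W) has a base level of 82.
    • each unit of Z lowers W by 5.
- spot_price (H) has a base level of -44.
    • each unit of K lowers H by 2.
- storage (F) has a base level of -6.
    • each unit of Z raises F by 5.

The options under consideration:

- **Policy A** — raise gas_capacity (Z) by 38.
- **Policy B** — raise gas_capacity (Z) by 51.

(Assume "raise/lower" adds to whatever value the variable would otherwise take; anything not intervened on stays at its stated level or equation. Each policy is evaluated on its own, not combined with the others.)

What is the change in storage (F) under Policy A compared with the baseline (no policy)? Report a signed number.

Baseline:
  Z = 111
  F = -6 + 5·111 = 549
Policy A (Z + 38):
  Z = 111 + 38 = 149
  F = -6 + 5·149 = 739
Change in F: 739 − 549 = 190

190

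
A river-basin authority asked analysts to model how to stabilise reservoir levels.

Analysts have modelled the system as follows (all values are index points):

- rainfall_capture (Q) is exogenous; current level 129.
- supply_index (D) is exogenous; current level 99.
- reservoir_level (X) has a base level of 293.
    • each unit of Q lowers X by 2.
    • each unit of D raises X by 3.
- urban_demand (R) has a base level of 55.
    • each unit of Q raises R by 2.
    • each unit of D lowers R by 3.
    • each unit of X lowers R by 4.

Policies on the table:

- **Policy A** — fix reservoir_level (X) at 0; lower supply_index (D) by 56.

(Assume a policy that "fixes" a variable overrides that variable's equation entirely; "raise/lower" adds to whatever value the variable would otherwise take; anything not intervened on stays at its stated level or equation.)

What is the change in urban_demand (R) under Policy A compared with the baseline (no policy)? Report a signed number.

Baseline:
  Q = 129
  D = 99
  X = 293 − 2·129 + 3·99 = 332
  R = 55 + 2·129 − 3·99 − 4·332 = -1312
Policy A (X := 0, D − 56):
  Q = 129
  D = 99 − 56 = 43
  X = 0
  R = 55 + 2·129 − 3·43 − 4·0 = 184
Change in R: 184 − (-1312) = 1496

1496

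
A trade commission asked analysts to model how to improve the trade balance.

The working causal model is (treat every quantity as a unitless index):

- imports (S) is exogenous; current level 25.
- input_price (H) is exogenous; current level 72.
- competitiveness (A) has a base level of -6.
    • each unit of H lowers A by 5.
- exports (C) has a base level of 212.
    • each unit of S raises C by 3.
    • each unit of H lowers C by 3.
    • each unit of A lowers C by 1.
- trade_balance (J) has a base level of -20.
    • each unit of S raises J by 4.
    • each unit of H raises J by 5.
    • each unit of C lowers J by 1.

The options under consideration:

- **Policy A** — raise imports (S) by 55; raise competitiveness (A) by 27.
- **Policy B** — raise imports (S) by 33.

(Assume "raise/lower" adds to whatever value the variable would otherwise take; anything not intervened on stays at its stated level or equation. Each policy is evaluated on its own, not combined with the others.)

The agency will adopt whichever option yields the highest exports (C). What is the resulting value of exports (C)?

Policy A (S + 55, A + 27):
  S = 25 + 55 = 80
  H = 72
  A = -6 − 5·72 (+27 from intervention) = -339
  C = 212 + 3·80 − 3·72 − (-339) = 575
Policy B (S + 33):
  S = 25 + 33 = 58
  H = 72
  A = -6 − 5·72 = -366
  C = 212 + 3·58 − 3·72 − (-366) = 536
Comparing — Policy A: C=575, Policy B: C=536. Highest is 575 (Policy A).

575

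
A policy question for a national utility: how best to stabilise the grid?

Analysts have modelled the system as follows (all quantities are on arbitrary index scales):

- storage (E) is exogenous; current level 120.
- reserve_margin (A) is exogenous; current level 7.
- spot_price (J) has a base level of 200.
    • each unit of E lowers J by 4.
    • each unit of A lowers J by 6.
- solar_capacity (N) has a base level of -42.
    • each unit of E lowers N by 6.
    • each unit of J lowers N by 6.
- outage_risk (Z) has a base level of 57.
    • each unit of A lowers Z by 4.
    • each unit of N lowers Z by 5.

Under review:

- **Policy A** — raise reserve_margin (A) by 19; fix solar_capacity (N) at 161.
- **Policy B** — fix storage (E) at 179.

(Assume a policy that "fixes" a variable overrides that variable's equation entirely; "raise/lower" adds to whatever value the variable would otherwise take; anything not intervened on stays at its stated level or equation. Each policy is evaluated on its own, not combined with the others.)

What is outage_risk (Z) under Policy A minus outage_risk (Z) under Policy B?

10279

Policy A (A + 19, N := 161):
  E = 120
  A = 7 + 19 = 26
  J = 200 − 4·120 − 6·26 = -436
  N = 161
  Z = 57 − 4·26 − 5·161 = -852
Policy B (E := 179):
  E = 179
  A = 7
  J = 200 − 4·179 − 6·7 = -558
  N = -42 − 6·179 − 6·(-558) = 2232
  Z = 57 − 4·7 − 5·2232 = -11131
Z: -852 − (-11131) = 10279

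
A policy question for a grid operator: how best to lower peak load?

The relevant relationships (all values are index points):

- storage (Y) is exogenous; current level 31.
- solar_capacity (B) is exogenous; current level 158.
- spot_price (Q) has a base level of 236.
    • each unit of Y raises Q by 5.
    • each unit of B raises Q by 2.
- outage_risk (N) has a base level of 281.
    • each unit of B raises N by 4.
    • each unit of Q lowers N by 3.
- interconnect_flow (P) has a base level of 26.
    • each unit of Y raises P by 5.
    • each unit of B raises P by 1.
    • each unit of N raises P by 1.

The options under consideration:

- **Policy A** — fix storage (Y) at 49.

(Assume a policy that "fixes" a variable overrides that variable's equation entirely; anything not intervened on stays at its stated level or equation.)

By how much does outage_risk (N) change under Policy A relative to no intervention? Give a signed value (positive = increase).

-270

Baseline:
  Y = 31
  B = 158
  Q = 236 + 5·31 + 2·158 = 707
  N = 281 + 4·158 − 3·707 = -1208
Policy A (Y := 49):
  Y = 49
  B = 158
  Q = 236 + 5·49 + 2·158 = 797
  N = 281 + 4·158 − 3·797 = -1478
Change in N: -1478 − (-1208) = -270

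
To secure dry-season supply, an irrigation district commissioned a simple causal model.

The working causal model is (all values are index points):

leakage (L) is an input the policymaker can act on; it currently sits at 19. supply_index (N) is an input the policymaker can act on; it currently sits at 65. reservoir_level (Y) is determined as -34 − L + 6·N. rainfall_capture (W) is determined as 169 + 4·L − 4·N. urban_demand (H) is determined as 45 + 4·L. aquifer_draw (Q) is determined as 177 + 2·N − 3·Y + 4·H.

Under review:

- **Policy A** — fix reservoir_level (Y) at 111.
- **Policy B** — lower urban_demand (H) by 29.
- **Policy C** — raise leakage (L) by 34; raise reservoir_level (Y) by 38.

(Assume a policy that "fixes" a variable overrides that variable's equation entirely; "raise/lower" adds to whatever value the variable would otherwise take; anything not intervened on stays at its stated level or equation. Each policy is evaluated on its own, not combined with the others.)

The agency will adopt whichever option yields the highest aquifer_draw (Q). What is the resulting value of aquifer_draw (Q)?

Policy A (Y := 111):
  L = 19
  N = 65
  Y = 111
  H = 45 + 4·19 = 121
  Q = 177 + 2·65 − 3·111 + 4·121 = 458
Policy B (H − 29):
  L = 19
  N = 65
  Y = -34 − 19 + 6·65 = 337
  H = 45 + 4·19 (−29 from intervention) = 92
  Q = 177 + 2·65 − 3·337 + 4·92 = -336
Policy C (L + 34, Y + 38):
  L = 19 + 34 = 53
  N = 65
  Y = -34 − 53 + 6·65 (+38 from intervention) = 341
  H = 45 + 4·53 = 257
  Q = 177 + 2·65 − 3·341 + 4·257 = 312
Comparing — Policy A: Q=458, Policy B: Q=-336, Policy C: Q=312. Highest is 458 (Policy A).

458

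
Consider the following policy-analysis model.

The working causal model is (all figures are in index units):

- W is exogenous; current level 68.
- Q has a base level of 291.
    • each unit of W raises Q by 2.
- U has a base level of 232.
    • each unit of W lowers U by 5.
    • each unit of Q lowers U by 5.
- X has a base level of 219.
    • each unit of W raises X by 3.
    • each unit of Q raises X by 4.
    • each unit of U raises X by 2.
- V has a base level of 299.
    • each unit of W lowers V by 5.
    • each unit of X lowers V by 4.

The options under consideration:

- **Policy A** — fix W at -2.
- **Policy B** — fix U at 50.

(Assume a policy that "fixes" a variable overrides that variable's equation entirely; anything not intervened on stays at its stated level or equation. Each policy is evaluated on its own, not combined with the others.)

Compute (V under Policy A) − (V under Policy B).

13374

Policy A (W := -2):
  W = -2
  Q = 291 + 2·(-2) = 287
  U = 232 − 5·(-2) − 5·287 = -1193
  X = 219 + 3·(-2) + 4·287 + 2·(-1193) = -1025
  V = 299 − 5·(-2) − 4·(-1025) = 4409
Policy B (U := 50):
  W = 68
  Q = 291 + 2·68 = 427
  U = 50
  X = 219 + 3·68 + 4·427 + 2·50 = 2231
  V = 299 − 5·68 − 4·2231 = -8965
V: 4409 − (-8965) = 13374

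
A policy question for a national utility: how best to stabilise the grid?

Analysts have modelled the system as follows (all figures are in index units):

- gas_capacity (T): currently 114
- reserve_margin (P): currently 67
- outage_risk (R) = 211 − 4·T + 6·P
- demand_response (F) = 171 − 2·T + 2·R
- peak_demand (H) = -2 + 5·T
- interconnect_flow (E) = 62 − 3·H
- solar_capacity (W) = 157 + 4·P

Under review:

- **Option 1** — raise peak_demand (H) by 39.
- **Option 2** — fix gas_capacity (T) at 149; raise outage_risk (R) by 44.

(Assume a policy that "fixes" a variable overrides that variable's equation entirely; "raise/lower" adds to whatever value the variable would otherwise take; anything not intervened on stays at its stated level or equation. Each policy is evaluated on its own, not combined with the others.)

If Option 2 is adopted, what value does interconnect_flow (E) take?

Option 2 (T := 149, R + 44):
  T = 149
  H = -2 + 5·149 = 743
  E = 62 − 3·743 = -2167

-2167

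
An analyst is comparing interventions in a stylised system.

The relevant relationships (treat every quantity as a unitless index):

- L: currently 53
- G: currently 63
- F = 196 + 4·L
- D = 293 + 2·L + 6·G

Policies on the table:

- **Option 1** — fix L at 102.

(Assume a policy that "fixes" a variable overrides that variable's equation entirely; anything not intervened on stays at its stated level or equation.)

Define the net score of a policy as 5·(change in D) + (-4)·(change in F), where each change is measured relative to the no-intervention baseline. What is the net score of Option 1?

Baseline:
  L = 53
  G = 63
  F = 196 + 4·53 = 408
  D = 293 + 2·53 + 6·63 = 777
Option 1 (L := 102):
  L = 102
  G = 63
  F = 196 + 4·102 = 604
  D = 293 + 2·102 + 6·63 = 875
ΔD = 875 − 777 = 98; ΔF = 604 − 408 = 196
Score = 5·98 + (-4)·196 = -294

-294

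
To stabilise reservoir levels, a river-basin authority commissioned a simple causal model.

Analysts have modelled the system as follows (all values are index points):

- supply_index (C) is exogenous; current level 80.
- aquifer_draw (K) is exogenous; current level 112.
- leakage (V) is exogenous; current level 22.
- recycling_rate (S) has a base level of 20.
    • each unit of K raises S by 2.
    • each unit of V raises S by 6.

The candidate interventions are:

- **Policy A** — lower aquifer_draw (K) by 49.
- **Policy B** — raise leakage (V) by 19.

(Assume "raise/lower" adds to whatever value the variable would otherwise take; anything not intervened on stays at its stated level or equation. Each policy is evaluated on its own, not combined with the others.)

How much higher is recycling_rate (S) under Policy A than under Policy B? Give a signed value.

-212

Policy A (K − 49):
  K = 112 − 49 = 63
  V = 22
  S = 20 + 2·63 + 6·22 = 278
Policy B (V + 19):
  K = 112
  V = 22 + 19 = 41
  S = 20 + 2·112 + 6·41 = 490
S: 278 − 490 = -212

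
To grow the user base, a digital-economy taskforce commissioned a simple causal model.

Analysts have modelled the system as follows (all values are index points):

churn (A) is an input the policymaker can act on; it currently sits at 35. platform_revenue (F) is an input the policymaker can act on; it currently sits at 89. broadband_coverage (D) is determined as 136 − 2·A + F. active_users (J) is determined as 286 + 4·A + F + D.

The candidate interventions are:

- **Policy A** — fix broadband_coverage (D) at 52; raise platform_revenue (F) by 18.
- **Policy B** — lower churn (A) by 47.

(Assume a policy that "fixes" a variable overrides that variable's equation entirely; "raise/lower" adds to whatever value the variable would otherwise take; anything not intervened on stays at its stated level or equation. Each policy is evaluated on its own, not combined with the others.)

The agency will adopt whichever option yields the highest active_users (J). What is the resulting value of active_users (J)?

585

Policy A (D := 52, F + 18):
  A = 35
  F = 89 + 18 = 107
  D = 52
  J = 286 + 4·35 + 107 + 52 = 585
Policy B (A − 47):
  A = 35 − 47 = -12
  F = 89
  D = 136 − 2·(-12) + 89 = 249
  J = 286 + 4·(-12) + 89 + 249 = 576
Comparing — Policy A: J=585, Policy B: J=576. Highest is 585 (Policy A).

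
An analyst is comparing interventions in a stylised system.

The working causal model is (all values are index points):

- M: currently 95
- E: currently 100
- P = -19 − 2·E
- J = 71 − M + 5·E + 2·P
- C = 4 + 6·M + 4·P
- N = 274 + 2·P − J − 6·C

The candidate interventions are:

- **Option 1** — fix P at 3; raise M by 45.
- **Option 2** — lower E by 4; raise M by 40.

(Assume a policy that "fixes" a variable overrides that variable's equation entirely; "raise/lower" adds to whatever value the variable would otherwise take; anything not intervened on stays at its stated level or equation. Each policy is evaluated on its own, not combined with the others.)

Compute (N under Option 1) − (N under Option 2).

Option 1 (P := 3, M + 45):
  M = 95 + 45 = 140
  E = 100
  P = 3
  J = 71 − 140 + 5·100 + 2·3 = 437
  C = 4 + 6·140 + 4·3 = 856
  N = 274 + 2·3 − 437 − 6·856 = -5293
Option 2 (E − 4, M + 40):
  M = 95 + 40 = 135
  E = 100 − 4 = 96
  P = -19 − 2·96 = -211
  J = 71 − 135 + 5·96 + 2·(-211) = -6
  C = 4 + 6·135 + 4·(-211) = -30
  N = 274 + 2·(-211) − (-6) − 6·(-30) = 38
N: -5293 − 38 = -5331

-5331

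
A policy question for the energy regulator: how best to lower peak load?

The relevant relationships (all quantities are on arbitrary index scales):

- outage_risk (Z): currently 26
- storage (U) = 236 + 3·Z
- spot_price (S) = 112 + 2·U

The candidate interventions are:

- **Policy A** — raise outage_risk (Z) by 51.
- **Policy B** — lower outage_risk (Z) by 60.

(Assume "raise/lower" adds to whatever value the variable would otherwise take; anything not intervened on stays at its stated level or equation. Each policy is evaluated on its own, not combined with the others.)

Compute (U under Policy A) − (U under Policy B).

Policy A (Z + 51):
  Z = 26 + 51 = 77
  U = 236 + 3·77 = 467
Policy B (Z − 60):
  Z = 26 − 60 = -34
  U = 236 + 3·(-34) = 134
U: 467 − 134 = 333

333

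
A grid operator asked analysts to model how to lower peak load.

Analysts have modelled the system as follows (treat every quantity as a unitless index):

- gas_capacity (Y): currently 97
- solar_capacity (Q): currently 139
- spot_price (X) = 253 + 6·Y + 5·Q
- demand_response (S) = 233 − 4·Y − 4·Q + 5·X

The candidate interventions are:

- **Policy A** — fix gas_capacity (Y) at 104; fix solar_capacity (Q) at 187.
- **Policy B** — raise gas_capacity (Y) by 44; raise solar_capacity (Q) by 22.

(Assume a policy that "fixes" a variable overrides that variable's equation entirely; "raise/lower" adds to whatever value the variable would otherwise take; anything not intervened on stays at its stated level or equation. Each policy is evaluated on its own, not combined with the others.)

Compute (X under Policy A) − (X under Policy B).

Policy A (Y := 104, Q := 187):
  Y = 104
  Q = 187
  X = 253 + 6·104 + 5·187 = 1812
Policy B (Y + 44, Q + 22):
  Y = 97 + 44 = 141
  Q = 139 + 22 = 161
  X = 253 + 6·141 + 5·161 = 1904
X: 1812 − 1904 = -92

-92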